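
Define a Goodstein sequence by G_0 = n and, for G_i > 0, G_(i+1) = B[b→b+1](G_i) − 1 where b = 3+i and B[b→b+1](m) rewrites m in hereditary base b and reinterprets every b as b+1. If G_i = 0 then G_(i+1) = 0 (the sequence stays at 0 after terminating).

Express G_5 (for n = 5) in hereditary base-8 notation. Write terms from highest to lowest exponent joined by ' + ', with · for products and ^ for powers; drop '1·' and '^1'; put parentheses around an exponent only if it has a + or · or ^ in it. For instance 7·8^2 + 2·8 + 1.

3

base 3: 5 = 3 + 2; at 4: 4 + 2 = 6; next = 5
base 4: 5 = 4 + 1; at 5: 5 + 1 = 6; next = 5
base 5: 5 = 5; at 6: 6 = 6; next = 5
base 6: 5 = 5; at 7: 5 = 5; next = 4
base 7: 4 = 4; at 8: 4 = 4; next = 3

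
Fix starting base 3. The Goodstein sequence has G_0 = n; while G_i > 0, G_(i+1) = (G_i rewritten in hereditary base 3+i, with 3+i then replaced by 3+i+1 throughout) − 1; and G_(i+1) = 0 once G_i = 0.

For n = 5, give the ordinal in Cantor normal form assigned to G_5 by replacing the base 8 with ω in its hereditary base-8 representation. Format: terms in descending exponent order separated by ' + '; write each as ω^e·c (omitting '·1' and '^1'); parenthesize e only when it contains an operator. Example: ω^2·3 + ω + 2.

G_0=5  [base 3] 3 + 2  →[3↦4]→  4 + 2 = 6  −1 ⇒ G_1=5
G_1=5  [base 4] 4 + 1  →[4↦5]→  5 + 1 = 6  −1 ⇒ G_2=5
G_2=5  [base 5] 5  →[5↦6]→  6 = 6  −1 ⇒ G_3=5
G_3=5  [base 6] 5  →[6↦7]→  5 = 5  −1 ⇒ G_4=4
G_4=4  [base 7] 4  →[7↦8]→  4 = 4  −1 ⇒ G_5=3
G_5=3  [base 8] 3  →[8↦9]→  3 = 3  −1 ⇒ G_6=2

3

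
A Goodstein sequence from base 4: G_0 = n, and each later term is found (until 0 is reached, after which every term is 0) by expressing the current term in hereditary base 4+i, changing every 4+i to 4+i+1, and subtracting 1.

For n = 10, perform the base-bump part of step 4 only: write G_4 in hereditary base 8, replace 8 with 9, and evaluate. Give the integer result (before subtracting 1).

14

i=0: 10 = 2·4 + 2 (b=4); 4→5: 2·5 + 2 = 12; 12−1 = 11
i=1: 11 = 2·5 + 1 (b=5); 5→6: 2·6 + 1 = 13; 13−1 = 12
i=2: 12 = 2·6 (b=6); 6→7: 2·7 = 14; 14−1 = 13
i=3: 13 = 7 + 6 (b=7); 7→8: 8 + 6 = 14; 14−1 = 13
i=4: 13 = 8 + 5 (b=8); 8→9: 9 + 5 = 14; 14−1 = 13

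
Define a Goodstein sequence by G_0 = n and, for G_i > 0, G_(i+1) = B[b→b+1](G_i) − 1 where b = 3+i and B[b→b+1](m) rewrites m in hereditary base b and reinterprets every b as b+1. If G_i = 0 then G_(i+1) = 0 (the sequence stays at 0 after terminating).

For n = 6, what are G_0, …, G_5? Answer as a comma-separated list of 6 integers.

[0] 6 ≡ 2·3 (base 3). Lift 4: 8. −1: 7.
[1] 7 ≡ 4 + 3 (base 4). Lift 5: 8. −1: 7.
[2] 7 ≡ 5 + 2 (base 5). Lift 6: 8. −1: 7.
[3] 7 ≡ 6 + 1 (base 6). Lift 7: 8. −1: 7.
[4] 7 ≡ 7 (base 7). Lift 8: 8. −1: 7.

6, 7, 7, 7, 7, 7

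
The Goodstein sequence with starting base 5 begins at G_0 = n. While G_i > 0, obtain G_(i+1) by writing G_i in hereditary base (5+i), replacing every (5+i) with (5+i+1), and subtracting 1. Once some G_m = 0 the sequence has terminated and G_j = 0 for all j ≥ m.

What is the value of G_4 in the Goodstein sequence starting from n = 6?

[0] 6 ≡ 5 + 1 (base 5). Lift 6: 7. −1: 6.
[1] 6 ≡ 6 (base 6). Lift 7: 7. −1: 6.
[2] 6 ≡ 6 (base 7). Lift 8: 6. −1: 5.
[3] 5 ≡ 5 (base 8). Lift 9: 5. −1: 4.

4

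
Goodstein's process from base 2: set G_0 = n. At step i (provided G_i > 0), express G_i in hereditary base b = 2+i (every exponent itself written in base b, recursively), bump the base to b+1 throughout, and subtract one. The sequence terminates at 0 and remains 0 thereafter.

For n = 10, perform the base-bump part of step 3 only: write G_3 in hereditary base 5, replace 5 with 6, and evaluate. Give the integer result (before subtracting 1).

(0) 10|_2 = 2^(2 + 1) + 2 ↦ 3^(3 + 1) + 3|_3 = 84 ⇒ 83
(1) 83|_3 = 3^(3 + 1) + 2 ↦ 4^(4 + 1) + 2|_4 = 1026 ⇒ 1025
(2) 1025|_4 = 4^(4 + 1) + 1 ↦ 5^(5 + 1) + 1|_5 = 15626 ⇒ 15625
(3) 15625|_5 = 5^(5 + 1) ↦ 6^(6 + 1)|_6 = 279936 ⇒ 279935

279936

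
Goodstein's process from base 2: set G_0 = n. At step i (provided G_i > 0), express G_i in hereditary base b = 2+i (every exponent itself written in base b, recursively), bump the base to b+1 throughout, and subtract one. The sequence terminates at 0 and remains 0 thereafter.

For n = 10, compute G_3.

10 —HB2→ 2^(2 + 1) + 2 —bump→ 3^(3 + 1) + 3 = 84 —(−1)→ 83
83 —HB3→ 3^(3 + 1) + 2 —bump→ 4^(4 + 1) + 2 = 1026 —(−1)→ 1025
1025 —HB4→ 4^(4 + 1) + 1 —bump→ 5^(5 + 1) + 1 = 15626 —(−1)→ 15625
15625 —HB5→ 5^(5 + 1) —bump→ 6^(6 + 1) = 279936 —(−1)→ 279935

15625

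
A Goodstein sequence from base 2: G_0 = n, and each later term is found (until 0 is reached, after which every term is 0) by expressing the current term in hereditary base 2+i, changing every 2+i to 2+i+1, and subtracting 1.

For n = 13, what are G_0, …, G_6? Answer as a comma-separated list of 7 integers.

13, 108, 1279, 16092, 280711, 5765998, 134219479

step 0: 13 = 2^(2 + 1) + 2^2 + 1; sub 3 for 2: 3^(3 + 1) + 3^3 + 1; = 109; G_1 = 109−1 = 108
step 1: 108 = 3^(3 + 1) + 3^3; sub 4 for 3: 4^(4 + 1) + 4^4; = 1280; G_2 = 1280−1 = 1279
step 2: 1279 = 4^(4 + 1) + 3·4^3 + 3·4^2 + 3·4 + 3; sub 5 for 4: 5^(5 + 1) + 3·5^3 + 3·5^2 + 3·5 + 3; = 16093; G_3 = 16093−1 = 16092
step 3: 16092 = 5^(5 + 1) + 3·5^3 + 3·5^2 + 3·5 + 2; sub 6 for 5: 6^(6 + 1) + 3·6^3 + 3·6^2 + 3·6 + 2; = 280712; G_4 = 280712−1 = 280711
step 4: 280711 = 6^(6 + 1) + 3·6^3 + 3·6^2 + 3·6 + 1; sub 7 for 6: 7^(7 + 1) + 3·7^3 + 3·7^2 + 3·7 + 1; = 5765999; G_5 = 5765999−1 = 5765998
step 5: 5765998 = 7^(7 + 1) + 3·7^3 + 3·7^2 + 3·7; sub 8 for 7: 8^(8 + 1) + 3·8^3 + 3·8^2 + 3·8; = 134219480; G_6 = 134219480−1 = 134219479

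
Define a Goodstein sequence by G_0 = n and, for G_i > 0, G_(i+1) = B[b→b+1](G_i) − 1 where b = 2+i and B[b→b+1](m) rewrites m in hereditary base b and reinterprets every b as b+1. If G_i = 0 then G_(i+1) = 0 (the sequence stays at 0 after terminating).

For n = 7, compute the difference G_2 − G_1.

(0) 7|_2 = 2^2 + 2 + 1 ↦ 3^3 + 3 + 1|_3 = 31 ⇒ 30
(1) 30|_3 = 3^3 + 3 ↦ 4^4 + 4|_4 = 260 ⇒ 259

229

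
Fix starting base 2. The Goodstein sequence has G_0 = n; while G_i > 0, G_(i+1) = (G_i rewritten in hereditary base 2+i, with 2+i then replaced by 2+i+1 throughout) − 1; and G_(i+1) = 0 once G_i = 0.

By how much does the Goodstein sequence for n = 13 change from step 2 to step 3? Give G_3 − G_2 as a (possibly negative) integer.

base 2: 13 = 2^(2 + 1) + 2^2 + 1; at 3: 3^(3 + 1) + 3^3 + 1 = 109; next = 108
base 3: 108 = 3^(3 + 1) + 3^3; at 4: 4^(4 + 1) + 4^4 = 1280; next = 1279
base 4: 1279 = 4^(4 + 1) + 3·4^3 + 3·4^2 + 3·4 + 3; at 5: 5^(5 + 1) + 3·5^3 + 3·5^2 + 3·5 + 3 = 16093; next = 16092

14813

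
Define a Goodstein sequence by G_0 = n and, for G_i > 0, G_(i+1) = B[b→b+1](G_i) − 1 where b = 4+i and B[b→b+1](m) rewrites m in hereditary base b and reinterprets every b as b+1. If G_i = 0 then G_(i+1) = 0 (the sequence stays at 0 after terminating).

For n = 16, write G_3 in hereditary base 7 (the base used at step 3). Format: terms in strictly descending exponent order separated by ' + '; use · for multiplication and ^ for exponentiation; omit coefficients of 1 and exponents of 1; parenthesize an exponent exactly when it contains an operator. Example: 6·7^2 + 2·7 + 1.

4·7 + 2

G_0=16  [base 4] 4^2  →[4↦5]→  5^2 = 25  −1 ⇒ G_1=24
G_1=24  [base 5] 4·5 + 4  →[5↦6]→  4·6 + 4 = 28  −1 ⇒ G_2=27
G_2=27  [base 6] 4·6 + 3  →[6↦7]→  4·7 + 3 = 31  −1 ⇒ G_3=30
G_3=30  [base 7] 4·7 + 2  →[7↦8]→  4·8 + 2 = 34  −1 ⇒ G_4=33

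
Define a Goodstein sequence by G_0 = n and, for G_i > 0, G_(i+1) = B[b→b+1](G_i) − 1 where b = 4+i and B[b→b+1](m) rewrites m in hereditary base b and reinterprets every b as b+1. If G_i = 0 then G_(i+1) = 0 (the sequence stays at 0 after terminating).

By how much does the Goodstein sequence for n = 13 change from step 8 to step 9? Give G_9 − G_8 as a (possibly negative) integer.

G_0 = 13. HB_4(13) = 3·4 + 1. Bump = 16. G_1 = 15.
G_1 = 15. HB_5(15) = 3·5. Bump = 18. G_2 = 17.
G_2 = 17. HB_6(17) = 2·6 + 5. Bump = 19. G_3 = 18.
G_3 = 18. HB_7(18) = 2·7 + 4. Bump = 20. G_4 = 19.
G_4 = 19. HB_8(19) = 2·8 + 3. Bump = 21. G_5 = 20.
G_5 = 20. HB_9(20) = 2·9 + 2. Bump = 22. G_6 = 21.
G_6 = 21. HB_10(21) = 2·10 + 1. Bump = 23. G_7 = 22.
G_7 = 22. HB_11(22) = 2·11. Bump = 24. G_8 = 23.
G_8 = 23. HB_12(23) = 12 + 11. Bump = 24. G_9 = 23.

0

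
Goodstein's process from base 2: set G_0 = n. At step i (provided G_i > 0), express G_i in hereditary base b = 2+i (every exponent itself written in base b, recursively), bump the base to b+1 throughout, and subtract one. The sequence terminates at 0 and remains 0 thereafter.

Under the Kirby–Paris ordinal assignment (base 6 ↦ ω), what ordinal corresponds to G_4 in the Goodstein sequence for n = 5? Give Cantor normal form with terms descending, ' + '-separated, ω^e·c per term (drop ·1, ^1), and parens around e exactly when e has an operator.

ω^3·3 + ω^2·3 + ω·3 + 1

i=0: 5 = 2^2 + 1 (b=2); 2→3: 3^3 + 1 = 28; 28−1 = 27
i=1: 27 = 3^3 (b=3); 3→4: 4^4 = 256; 256−1 = 255
i=2: 255 = 3·4^3 + 3·4^2 + 3·4 + 3 (b=4); 4→5: 3·5^3 + 3·5^2 + 3·5 + 3 = 468; 468−1 = 467
i=3: 467 = 3·5^3 + 3·5^2 + 3·5 + 2 (b=5); 5→6: 3·6^3 + 3·6^2 + 3·6 + 2 = 776; 776−1 = 775
i=4: 775 = 3·6^3 + 3·6^2 + 3·6 + 1 (b=6); 6→7: 3·7^3 + 3·7^2 + 3·7 + 1 = 1198; 1198−1 = 1197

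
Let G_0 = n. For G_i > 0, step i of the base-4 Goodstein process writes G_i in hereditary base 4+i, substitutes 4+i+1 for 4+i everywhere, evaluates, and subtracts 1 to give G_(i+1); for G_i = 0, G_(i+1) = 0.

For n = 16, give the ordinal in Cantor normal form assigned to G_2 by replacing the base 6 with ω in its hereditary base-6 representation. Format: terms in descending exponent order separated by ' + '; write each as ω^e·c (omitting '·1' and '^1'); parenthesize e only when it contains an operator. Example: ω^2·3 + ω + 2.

(0) 16|_4 = 4^2 ↦ 5^2|_5 = 25 ⇒ 24
(1) 24|_5 = 4·5 + 4 ↦ 4·6 + 4|_6 = 28 ⇒ 27

ω·4 + 3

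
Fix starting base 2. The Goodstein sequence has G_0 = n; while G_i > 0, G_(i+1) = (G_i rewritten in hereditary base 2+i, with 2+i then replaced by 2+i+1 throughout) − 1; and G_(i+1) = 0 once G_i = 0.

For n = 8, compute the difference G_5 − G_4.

base 2: 8 = 2^(2 + 1); at 3: 3^(3 + 1) = 81; next = 80
base 3: 80 = 2·3^3 + 2·3^2 + 2·3 + 2; at 4: 2·4^4 + 2·4^2 + 2·4 + 2 = 554; next = 553
base 4: 553 = 2·4^4 + 2·4^2 + 2·4 + 1; at 5: 2·5^5 + 2·5^2 + 2·5 + 1 = 6311; next = 6310
base 5: 6310 = 2·5^5 + 2·5^2 + 2·5; at 6: 2·6^6 + 2·6^2 + 2·6 = 93396; next = 93395
base 6: 93395 = 2·6^6 + 2·6^2 + 6 + 5; at 7: 2·7^7 + 2·7^2 + 7 + 5 = 1647196; next = 1647195

1553800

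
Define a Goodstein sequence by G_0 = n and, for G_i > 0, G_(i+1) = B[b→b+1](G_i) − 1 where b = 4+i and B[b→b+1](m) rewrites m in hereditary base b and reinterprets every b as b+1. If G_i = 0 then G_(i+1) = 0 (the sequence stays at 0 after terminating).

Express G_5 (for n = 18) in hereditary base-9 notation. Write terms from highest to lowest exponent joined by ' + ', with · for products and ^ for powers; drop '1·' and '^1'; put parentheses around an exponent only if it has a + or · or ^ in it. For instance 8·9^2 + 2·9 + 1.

G_0=18  [base 4] 4^2 + 2  →[4↦5]→  5^2 + 2 = 27  −1 ⇒ G_1=26
G_1=26  [base 5] 5^2 + 1  →[5↦6]→  6^2 + 1 = 37  −1 ⇒ G_2=36
G_2=36  [base 6] 6^2  →[6↦7]→  7^2 = 49  −1 ⇒ G_3=48
G_3=48  [base 7] 6·7 + 6  →[7↦8]→  6·8 + 6 = 54  −1 ⇒ G_4=53
G_4=53  [base 8] 6·8 + 5  →[8↦9]→  6·9 + 5 = 59  −1 ⇒ G_5=58

6·9 + 4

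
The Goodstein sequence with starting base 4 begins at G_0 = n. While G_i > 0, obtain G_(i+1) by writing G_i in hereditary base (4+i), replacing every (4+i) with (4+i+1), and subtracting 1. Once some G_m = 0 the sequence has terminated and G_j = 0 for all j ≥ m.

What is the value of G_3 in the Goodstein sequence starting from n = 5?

5 —HB4→ 4 + 1 —bump→ 5 + 1 = 6 —(−1)→ 5
5 —HB5→ 5 —bump→ 6 = 6 —(−1)→ 5
5 —HB6→ 5 —bump→ 5 = 5 —(−1)→ 4

4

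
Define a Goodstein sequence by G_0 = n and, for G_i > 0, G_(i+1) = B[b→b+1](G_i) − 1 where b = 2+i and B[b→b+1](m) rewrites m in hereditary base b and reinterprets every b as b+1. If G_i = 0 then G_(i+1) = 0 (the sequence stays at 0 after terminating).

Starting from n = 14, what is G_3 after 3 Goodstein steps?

base 2: 14 = 2^(2 + 1) + 2^2 + 2; at 3: 3^(3 + 1) + 3^3 + 3 = 111; next = 110
base 3: 110 = 3^(3 + 1) + 3^3 + 2; at 4: 4^(4 + 1) + 4^4 + 2 = 1282; next = 1281
base 4: 1281 = 4^(4 + 1) + 4^4 + 1; at 5: 5^(5 + 1) + 5^5 + 1 = 18751; next = 18750
base 5: 18750 = 5^(5 + 1) + 5^5; at 6: 6^(6 + 1) + 6^6 = 326592; next = 326591

18750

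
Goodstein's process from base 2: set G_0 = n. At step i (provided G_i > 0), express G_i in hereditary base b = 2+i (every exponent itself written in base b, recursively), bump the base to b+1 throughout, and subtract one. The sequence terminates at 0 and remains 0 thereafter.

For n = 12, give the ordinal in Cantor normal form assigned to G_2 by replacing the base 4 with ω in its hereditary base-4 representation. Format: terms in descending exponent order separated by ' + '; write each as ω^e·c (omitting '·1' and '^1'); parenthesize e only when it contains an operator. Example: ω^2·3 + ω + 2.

base 2: 12 = 2^(2 + 1) + 2^2; at 3: 3^(3 + 1) + 3^3 = 108; next = 107
base 3: 107 = 3^(3 + 1) + 2·3^2 + 2·3 + 2; at 4: 4^(4 + 1) + 2·4^2 + 2·4 + 2 = 1066; next = 1065

ω^(ω + 1) + ω^2·2 + ω·2 + 1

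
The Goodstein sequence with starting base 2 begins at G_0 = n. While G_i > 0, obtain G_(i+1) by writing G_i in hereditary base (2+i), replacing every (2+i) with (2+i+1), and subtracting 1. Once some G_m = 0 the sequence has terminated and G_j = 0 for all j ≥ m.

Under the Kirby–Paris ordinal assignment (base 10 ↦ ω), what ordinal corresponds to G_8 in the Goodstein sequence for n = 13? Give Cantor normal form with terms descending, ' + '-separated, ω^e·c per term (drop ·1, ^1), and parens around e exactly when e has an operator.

i=0: 13 = 2^(2 + 1) + 2^2 + 1 (b=2); 2→3: 3^(3 + 1) + 3^3 + 1 = 109; 109−1 = 108
i=1: 108 = 3^(3 + 1) + 3^3 (b=3); 3→4: 4^(4 + 1) + 4^4 = 1280; 1280−1 = 1279
i=2: 1279 = 4^(4 + 1) + 3·4^3 + 3·4^2 + 3·4 + 3 (b=4); 4→5: 5^(5 + 1) + 3·5^3 + 3·5^2 + 3·5 + 3 = 16093; 16093−1 = 16092
i=3: 16092 = 5^(5 + 1) + 3·5^3 + 3·5^2 + 3·5 + 2 (b=5); 5→6: 6^(6 + 1) + 3·6^3 + 3·6^2 + 3·6 + 2 = 280712; 280712−1 = 280711
i=4: 280711 = 6^(6 + 1) + 3·6^3 + 3·6^2 + 3·6 + 1 (b=6); 6→7: 7^(7 + 1) + 3·7^3 + 3·7^2 + 3·7 + 1 = 5765999; 5765999−1 = 5765998
i=5: 5765998 = 7^(7 + 1) + 3·7^3 + 3·7^2 + 3·7 (b=7); 7→8: 8^(8 + 1) + 3·8^3 + 3·8^2 + 3·8 = 134219480; 134219480−1 = 134219479
i=6: 134219479 = 8^(8 + 1) + 3·8^3 + 3·8^2 + 2·8 + 7 (b=8); 8→9: 9^(9 + 1) + 3·9^3 + 3·9^2 + 2·9 + 7 = 3486786856; 3486786856−1 = 3486786855
i=7: 3486786855 = 9^(9 + 1) + 3·9^3 + 3·9^2 + 2·9 + 6 (b=9); 9→10: 10^(10 + 1) + 3·10^3 + 3·10^2 + 2·10 + 6 = 100000003326; 100000003326−1 = 100000003325
i=8: 100000003325 = 10^(10 + 1) + 3·10^3 + 3·10^2 + 2·10 + 5 (b=10); 10→11: 11^(11 + 1) + 3·11^3 + 3·11^2 + 2·11 + 5 = 3138428381104; 3138428381104−1 = 3138428381103

ω^(ω + 1) + ω^3·3 + ω^2·3 + ω·2 + 5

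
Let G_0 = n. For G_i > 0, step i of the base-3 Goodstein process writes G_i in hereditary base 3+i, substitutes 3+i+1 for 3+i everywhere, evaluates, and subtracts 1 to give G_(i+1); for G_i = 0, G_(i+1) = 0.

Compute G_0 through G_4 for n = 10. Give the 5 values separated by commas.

10, 16, 24, 27, 30

(0) 10|_3 = 3^2 + 1 ↦ 4^2 + 1|_4 = 17 ⇒ 16
(1) 16|_4 = 4^2 ↦ 5^2|_5 = 25 ⇒ 24
(2) 24|_5 = 4·5 + 4 ↦ 4·6 + 4|_6 = 28 ⇒ 27
(3) 27|_6 = 4·6 + 3 ↦ 4·7 + 3|_7 = 31 ⇒ 30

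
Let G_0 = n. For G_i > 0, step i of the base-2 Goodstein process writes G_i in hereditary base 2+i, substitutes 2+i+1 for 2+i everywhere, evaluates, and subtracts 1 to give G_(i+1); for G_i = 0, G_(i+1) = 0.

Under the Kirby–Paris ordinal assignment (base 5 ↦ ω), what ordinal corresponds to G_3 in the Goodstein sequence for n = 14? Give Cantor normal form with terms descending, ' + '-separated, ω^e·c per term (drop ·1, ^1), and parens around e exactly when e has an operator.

ω^(ω + 1) + ω^ω

(0) 14|_2 = 2^(2 + 1) + 2^2 + 2 ↦ 3^(3 + 1) + 3^3 + 3|_3 = 111 ⇒ 110
(1) 110|_3 = 3^(3 + 1) + 3^3 + 2 ↦ 4^(4 + 1) + 4^4 + 2|_4 = 1282 ⇒ 1281
(2) 1281|_4 = 4^(4 + 1) + 4^4 + 1 ↦ 5^(5 + 1) + 5^5 + 1|_5 = 18751 ⇒ 18750
(3) 18750|_5 = 5^(5 + 1) + 5^5 ↦ 6^(6 + 1) + 6^6|_6 = 326592 ⇒ 326591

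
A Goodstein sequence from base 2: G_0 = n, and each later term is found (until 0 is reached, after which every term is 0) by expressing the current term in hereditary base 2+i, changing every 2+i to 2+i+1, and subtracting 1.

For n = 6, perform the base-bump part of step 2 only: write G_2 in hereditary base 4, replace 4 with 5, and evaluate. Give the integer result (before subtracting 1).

3126

(0) 6|_2 = 2^2 + 2 ↦ 3^3 + 3|_3 = 30 ⇒ 29
(1) 29|_3 = 3^3 + 2 ↦ 4^4 + 2|_4 = 258 ⇒ 257
(2) 257|_4 = 4^4 + 1 ↦ 5^5 + 1|_5 = 3126 ⇒ 3125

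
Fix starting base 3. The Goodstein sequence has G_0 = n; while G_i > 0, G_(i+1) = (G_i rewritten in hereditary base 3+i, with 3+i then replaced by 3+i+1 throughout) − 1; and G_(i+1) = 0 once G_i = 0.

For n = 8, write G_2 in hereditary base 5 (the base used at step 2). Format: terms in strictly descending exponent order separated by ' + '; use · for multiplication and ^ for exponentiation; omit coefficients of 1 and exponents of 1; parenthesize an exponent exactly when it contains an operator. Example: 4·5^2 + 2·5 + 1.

step 0: 8 = 2·3 + 2; sub 4 for 3: 2·4 + 2; = 10; G_1 = 10−1 = 9
step 1: 9 = 2·4 + 1; sub 5 for 4: 2·5 + 1; = 11; G_2 = 11−1 = 10
step 2: 10 = 2·5; sub 6 for 5: 2·6; = 12; G_3 = 12−1 = 11

2·5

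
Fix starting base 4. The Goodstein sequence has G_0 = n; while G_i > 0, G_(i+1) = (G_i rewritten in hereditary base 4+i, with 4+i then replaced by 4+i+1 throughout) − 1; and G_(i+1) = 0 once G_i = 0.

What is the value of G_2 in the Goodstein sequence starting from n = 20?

39

(0) 20|_4 = 4^2 + 4 ↦ 5^2 + 5|_5 = 30 ⇒ 29
(1) 29|_5 = 5^2 + 4 ↦ 6^2 + 4|_6 = 40 ⇒ 39
(2) 39|_6 = 6^2 + 3 ↦ 7^2 + 3|_7 = 52 ⇒ 51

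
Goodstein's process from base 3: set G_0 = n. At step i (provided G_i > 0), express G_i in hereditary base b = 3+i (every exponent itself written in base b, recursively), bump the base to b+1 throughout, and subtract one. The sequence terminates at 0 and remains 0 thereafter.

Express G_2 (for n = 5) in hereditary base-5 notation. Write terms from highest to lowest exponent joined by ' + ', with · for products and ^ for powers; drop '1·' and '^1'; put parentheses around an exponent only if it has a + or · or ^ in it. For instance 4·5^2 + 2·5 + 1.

G_0=5  [base 3] 3 + 2  →[3↦4]→  4 + 2 = 6  −1 ⇒ G_1=5
G_1=5  [base 4] 4 + 1  →[4↦5]→  5 + 1 = 6  −1 ⇒ G_2=5
G_2=5  [base 5] 5  →[5↦6]→  6 = 6  −1 ⇒ G_3=5

5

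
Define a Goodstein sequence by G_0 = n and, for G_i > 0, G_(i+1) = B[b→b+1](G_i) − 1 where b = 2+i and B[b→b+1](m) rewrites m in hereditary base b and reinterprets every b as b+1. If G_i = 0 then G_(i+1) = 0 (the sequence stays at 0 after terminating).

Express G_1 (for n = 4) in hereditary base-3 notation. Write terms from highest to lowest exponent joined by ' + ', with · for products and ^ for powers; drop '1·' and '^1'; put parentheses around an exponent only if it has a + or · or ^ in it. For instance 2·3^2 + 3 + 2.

G_0 = 4. HB_2(4) = 2^2. Bump = 27. G_1 = 26.
G_1 = 26. HB_3(26) = 2·3^2 + 2·3 + 2. Bump = 42. G_2 = 41.

2·3^2 + 2·3 + 2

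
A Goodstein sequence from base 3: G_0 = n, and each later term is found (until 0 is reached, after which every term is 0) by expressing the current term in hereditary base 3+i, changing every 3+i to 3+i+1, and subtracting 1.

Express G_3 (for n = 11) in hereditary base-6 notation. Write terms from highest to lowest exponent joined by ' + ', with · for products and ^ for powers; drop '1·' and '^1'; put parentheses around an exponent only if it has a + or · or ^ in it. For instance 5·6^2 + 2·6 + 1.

5·6 + 5

base 3: 11 = 3^2 + 2; at 4: 4^2 + 2 = 18; next = 17
base 4: 17 = 4^2 + 1; at 5: 5^2 + 1 = 26; next = 25
base 5: 25 = 5^2; at 6: 6^2 = 36; next = 35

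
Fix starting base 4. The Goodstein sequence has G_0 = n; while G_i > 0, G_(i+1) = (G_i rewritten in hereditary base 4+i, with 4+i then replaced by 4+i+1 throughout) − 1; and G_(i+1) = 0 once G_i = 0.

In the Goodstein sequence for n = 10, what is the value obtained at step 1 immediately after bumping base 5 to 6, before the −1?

13

i=0: 10 = 2·4 + 2 (b=4); 4→5: 2·5 + 2 = 12; 12−1 = 11
i=1: 11 = 2·5 + 1 (b=5); 5→6: 2·6 + 1 = 13; 13−1 = 12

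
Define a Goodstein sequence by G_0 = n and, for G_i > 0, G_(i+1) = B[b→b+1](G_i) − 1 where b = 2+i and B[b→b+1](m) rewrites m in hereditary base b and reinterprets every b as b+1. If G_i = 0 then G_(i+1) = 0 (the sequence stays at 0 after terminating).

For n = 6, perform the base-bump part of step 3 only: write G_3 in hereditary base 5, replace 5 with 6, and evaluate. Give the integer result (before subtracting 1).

46656

G_0 = 6. HB_2(6) = 2^2 + 2. Bump = 30. G_1 = 29.
G_1 = 29. HB_3(29) = 3^3 + 2. Bump = 258. G_2 = 257.
G_2 = 257. HB_4(257) = 4^4 + 1. Bump = 3126. G_3 = 3125.
G_3 = 3125. HB_5(3125) = 5^5. Bump = 46656. G_4 = 46655.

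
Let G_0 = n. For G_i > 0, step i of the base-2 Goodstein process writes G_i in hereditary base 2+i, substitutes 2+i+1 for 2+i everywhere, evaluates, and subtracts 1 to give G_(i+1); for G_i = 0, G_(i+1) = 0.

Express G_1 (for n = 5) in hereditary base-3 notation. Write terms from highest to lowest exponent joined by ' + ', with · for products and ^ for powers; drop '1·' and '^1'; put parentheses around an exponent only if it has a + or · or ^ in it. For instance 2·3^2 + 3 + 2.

G_0=5  [base 2] 2^2 + 1  →[2↦3]→  3^3 + 1 = 28  −1 ⇒ G_1=27
G_1=27  [base 3] 3^3  →[3↦4]→  4^4 = 256  −1 ⇒ G_2=255

3^3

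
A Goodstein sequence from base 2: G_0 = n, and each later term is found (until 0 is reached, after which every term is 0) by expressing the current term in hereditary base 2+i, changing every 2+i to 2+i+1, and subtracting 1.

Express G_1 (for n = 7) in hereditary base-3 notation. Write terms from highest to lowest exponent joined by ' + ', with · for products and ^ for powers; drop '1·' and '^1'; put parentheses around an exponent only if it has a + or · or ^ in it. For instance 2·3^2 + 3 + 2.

3^3 + 3

7 —HB2→ 2^2 + 2 + 1 —bump→ 3^3 + 3 + 1 = 31 —(−1)→ 30
30 —HB3→ 3^3 + 3 —bump→ 4^4 + 4 = 260 —(−1)→ 259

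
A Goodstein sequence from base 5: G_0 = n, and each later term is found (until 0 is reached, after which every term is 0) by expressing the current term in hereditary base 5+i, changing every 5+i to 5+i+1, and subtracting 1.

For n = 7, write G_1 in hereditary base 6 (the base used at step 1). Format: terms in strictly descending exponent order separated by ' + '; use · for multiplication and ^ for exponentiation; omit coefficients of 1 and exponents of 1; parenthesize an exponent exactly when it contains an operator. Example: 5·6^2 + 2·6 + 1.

6 + 1

(0) 7|_5 = 5 + 2 ↦ 6 + 2|_6 = 8 ⇒ 7
(1) 7|_6 = 6 + 1 ↦ 7 + 1|_7 = 8 ⇒ 7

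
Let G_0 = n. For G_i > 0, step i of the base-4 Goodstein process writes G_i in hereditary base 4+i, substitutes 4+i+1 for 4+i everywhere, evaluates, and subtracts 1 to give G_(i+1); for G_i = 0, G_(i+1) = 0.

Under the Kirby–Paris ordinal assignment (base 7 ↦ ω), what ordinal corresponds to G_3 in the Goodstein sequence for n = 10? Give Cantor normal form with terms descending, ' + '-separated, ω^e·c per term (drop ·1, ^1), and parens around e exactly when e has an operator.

ω + 6

G_0 = 10. HB_4(10) = 2·4 + 2. Bump = 12. G_1 = 11.
G_1 = 11. HB_5(11) = 2·5 + 1. Bump = 13. G_2 = 12.
G_2 = 12. HB_6(12) = 2·6. Bump = 14. G_3 = 13.
G_3 = 13. HB_7(13) = 7 + 6. Bump = 14. G_4 = 13.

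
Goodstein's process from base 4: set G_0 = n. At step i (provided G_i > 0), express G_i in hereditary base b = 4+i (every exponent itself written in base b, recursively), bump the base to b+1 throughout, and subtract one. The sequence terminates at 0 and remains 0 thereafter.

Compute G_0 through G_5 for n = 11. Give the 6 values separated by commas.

11, 12, 13, 14, 15, 15

base 4: 11 = 2·4 + 3; at 5: 2·5 + 3 = 13; next = 12
base 5: 12 = 2·5 + 2; at 6: 2·6 + 2 = 14; next = 13
base 6: 13 = 2·6 + 1; at 7: 2·7 + 1 = 15; next = 14
base 7: 14 = 2·7; at 8: 2·8 = 16; next = 15
base 8: 15 = 8 + 7; at 9: 9 + 7 = 16; next = 15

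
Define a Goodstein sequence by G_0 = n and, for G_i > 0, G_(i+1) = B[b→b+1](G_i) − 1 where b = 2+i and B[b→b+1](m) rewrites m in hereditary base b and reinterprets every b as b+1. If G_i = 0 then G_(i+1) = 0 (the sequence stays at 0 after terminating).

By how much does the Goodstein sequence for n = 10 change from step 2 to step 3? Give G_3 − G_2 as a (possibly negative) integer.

[0] 10 ≡ 2^(2 + 1) + 2 (base 2). Lift 3: 84. −1: 83.
[1] 83 ≡ 3^(3 + 1) + 2 (base 3). Lift 4: 1026. −1: 1025.
[2] 1025 ≡ 4^(4 + 1) + 1 (base 4). Lift 5: 15626. −1: 15625.

14600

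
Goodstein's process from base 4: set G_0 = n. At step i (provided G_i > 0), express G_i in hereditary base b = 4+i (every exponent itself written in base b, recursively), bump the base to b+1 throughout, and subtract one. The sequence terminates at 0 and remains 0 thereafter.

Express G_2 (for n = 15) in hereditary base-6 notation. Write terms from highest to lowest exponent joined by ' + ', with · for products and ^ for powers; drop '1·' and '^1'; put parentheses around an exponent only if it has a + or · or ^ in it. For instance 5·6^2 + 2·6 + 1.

3·6 + 1

i=0: 15 = 3·4 + 3 (b=4); 4→5: 3·5 + 3 = 18; 18−1 = 17
i=1: 17 = 3·5 + 2 (b=5); 5→6: 3·6 + 2 = 20; 20−1 = 19
i=2: 19 = 3·6 + 1 (b=6); 6→7: 3·7 + 1 = 22; 22−1 = 21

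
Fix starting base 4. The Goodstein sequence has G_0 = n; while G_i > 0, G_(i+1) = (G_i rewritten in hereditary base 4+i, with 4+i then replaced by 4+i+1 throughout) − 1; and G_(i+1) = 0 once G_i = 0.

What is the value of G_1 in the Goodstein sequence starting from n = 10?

10 —HB4→ 2·4 + 2 —bump→ 2·5 + 2 = 12 —(−1)→ 11
11 —HB5→ 2·5 + 1 —bump→ 2·6 + 1 = 13 —(−1)→ 12

11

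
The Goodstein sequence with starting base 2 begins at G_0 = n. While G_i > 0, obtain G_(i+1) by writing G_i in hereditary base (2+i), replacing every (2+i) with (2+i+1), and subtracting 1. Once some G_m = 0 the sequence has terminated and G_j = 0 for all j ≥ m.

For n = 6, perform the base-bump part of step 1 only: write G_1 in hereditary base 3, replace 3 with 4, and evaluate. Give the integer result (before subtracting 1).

258

6 —HB2→ 2^2 + 2 —bump→ 3^3 + 3 = 30 —(−1)→ 29
29 —HB3→ 3^3 + 2 —bump→ 4^4 + 2 = 258 —(−1)→ 257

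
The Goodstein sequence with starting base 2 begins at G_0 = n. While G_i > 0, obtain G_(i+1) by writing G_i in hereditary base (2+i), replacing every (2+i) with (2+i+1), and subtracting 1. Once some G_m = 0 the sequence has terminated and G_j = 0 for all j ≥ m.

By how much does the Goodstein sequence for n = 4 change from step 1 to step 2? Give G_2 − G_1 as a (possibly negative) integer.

[0] 4 ≡ 2^2 (base 2). Lift 3: 27. −1: 26.
[1] 26 ≡ 2·3^2 + 2·3 + 2 (base 3). Lift 4: 42. −1: 41.

15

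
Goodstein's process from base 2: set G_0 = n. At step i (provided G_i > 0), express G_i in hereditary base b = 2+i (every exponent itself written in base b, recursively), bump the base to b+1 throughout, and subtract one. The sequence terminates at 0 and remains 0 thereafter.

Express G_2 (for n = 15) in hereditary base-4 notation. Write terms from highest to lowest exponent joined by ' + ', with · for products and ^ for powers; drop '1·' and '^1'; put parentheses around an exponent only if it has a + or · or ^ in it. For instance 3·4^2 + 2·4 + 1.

4^(4 + 1) + 4^4 + 3

i=0: 15 = 2^(2 + 1) + 2^2 + 2 + 1 (b=2); 2→3: 3^(3 + 1) + 3^3 + 3 + 1 = 112; 112−1 = 111
i=1: 111 = 3^(3 + 1) + 3^3 + 3 (b=3); 3→4: 4^(4 + 1) + 4^4 + 4 = 1284; 1284−1 = 1283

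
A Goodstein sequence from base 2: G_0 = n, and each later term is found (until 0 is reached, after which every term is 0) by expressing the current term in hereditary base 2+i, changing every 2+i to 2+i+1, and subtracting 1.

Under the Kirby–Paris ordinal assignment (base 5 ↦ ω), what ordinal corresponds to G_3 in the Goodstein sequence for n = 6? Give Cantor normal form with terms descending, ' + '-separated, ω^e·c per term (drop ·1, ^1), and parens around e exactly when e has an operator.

ω^ω

G_0 = 6. HB_2(6) = 2^2 + 2. Bump = 30. G_1 = 29.
G_1 = 29. HB_3(29) = 3^3 + 2. Bump = 258. G_2 = 257.
G_2 = 257. HB_4(257) = 4^4 + 1. Bump = 3126. G_3 = 3125.
G_3 = 3125. HB_5(3125) = 5^5. Bump = 46656. G_4 = 46655.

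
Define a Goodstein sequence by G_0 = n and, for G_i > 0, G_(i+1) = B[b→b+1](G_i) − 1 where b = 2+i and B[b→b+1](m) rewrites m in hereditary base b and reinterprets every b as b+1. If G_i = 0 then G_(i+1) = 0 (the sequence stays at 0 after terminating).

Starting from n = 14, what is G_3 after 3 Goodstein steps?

G_0 = 14. HB_2(14) = 2^(2 + 1) + 2^2 + 2. Bump = 111. G_1 = 110.
G_1 = 110. HB_3(110) = 3^(3 + 1) + 3^3 + 2. Bump = 1282. G_2 = 1281.
G_2 = 1281. HB_4(1281) = 4^(4 + 1) + 4^4 + 1. Bump = 18751. G_3 = 18750.
G_3 = 18750. HB_5(18750) = 5^(5 + 1) + 5^5. Bump = 326592. G_4 = 326591.

18750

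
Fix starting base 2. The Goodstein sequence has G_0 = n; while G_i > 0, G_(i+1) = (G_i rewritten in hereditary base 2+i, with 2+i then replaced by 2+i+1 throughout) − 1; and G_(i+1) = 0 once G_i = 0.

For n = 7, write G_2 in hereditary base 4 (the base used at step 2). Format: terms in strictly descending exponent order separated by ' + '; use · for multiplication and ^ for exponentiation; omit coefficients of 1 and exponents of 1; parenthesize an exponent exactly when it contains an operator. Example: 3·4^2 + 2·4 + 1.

4^4 + 3

i=0: 7 = 2^2 + 2 + 1 (b=2); 2→3: 3^3 + 3 + 1 = 31; 31−1 = 30
i=1: 30 = 3^3 + 3 (b=3); 3→4: 4^4 + 4 = 260; 260−1 = 259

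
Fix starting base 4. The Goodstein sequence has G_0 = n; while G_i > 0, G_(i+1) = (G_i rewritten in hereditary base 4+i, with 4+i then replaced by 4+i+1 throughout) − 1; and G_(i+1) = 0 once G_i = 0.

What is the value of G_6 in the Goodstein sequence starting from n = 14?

14 —HB4→ 3·4 + 2 —bump→ 3·5 + 2 = 17 —(−1)→ 16
16 —HB5→ 3·5 + 1 —bump→ 3·6 + 1 = 19 —(−1)→ 18
18 —HB6→ 3·6 —bump→ 3·7 = 21 —(−1)→ 20
20 —HB7→ 2·7 + 6 —bump→ 2·8 + 6 = 22 —(−1)→ 21
21 —HB8→ 2·8 + 5 —bump→ 2·9 + 5 = 23 —(−1)→ 22
22 —HB9→ 2·9 + 4 —bump→ 2·10 + 4 = 24 —(−1)→ 23

23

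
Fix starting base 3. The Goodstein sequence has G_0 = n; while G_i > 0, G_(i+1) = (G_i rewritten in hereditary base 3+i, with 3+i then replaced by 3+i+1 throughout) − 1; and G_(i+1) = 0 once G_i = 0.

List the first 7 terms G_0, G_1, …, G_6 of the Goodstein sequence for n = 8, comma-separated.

step 0: 8 = 2·3 + 2; sub 4 for 3: 2·4 + 2; = 10; G_1 = 10−1 = 9
step 1: 9 = 2·4 + 1; sub 5 for 4: 2·5 + 1; = 11; G_2 = 11−1 = 10
step 2: 10 = 2·5; sub 6 for 5: 2·6; = 12; G_3 = 12−1 = 11
step 3: 11 = 6 + 5; sub 7 for 6: 7 + 5; = 12; G_4 = 12−1 = 11
step 4: 11 = 7 + 4; sub 8 for 7: 8 + 4; = 12; G_5 = 12−1 = 11
step 5: 11 = 8 + 3; sub 9 for 8: 9 + 3; = 12; G_6 = 12−1 = 11

8, 9, 10, 11, 11, 11, 11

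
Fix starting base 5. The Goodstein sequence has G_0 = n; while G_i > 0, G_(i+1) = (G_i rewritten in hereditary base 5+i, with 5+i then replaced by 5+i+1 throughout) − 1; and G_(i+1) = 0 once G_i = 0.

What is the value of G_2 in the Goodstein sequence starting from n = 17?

21

17 —HB5→ 3·5 + 2 —bump→ 3·6 + 2 = 20 —(−1)→ 19
19 —HB6→ 3·6 + 1 —bump→ 3·7 + 1 = 22 —(−1)→ 21
21 —HB7→ 3·7 —bump→ 3·8 = 24 —(−1)→ 23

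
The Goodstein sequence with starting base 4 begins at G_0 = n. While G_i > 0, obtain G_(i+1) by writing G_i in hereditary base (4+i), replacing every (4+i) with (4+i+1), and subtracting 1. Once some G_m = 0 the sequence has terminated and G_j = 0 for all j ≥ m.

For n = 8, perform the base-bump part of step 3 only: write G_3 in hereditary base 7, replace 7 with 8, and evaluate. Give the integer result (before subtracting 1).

10

[0] 8 ≡ 2·4 (base 4). Lift 5: 10. −1: 9.
[1] 9 ≡ 5 + 4 (base 5). Lift 6: 10. −1: 9.
[2] 9 ≡ 6 + 3 (base 6). Lift 7: 10. −1: 9.
[3] 9 ≡ 7 + 2 (base 7). Lift 8: 10. −1: 9.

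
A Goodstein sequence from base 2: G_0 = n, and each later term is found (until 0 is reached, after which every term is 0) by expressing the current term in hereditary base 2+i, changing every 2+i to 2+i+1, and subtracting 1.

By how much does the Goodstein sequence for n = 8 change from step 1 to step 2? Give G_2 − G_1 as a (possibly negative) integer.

G_0 = 8. HB_2(8) = 2^(2 + 1). Bump = 81. G_1 = 80.
G_1 = 80. HB_3(80) = 2·3^3 + 2·3^2 + 2·3 + 2. Bump = 554. G_2 = 553.

473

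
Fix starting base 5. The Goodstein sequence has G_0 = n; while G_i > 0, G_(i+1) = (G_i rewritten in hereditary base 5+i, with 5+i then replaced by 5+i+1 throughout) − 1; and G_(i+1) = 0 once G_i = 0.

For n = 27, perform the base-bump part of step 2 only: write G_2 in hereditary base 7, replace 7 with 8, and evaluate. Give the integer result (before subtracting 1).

[0] 27 ≡ 5^2 + 2 (base 5). Lift 6: 38. −1: 37.
[1] 37 ≡ 6^2 + 1 (base 6). Lift 7: 50. −1: 49.
[2] 49 ≡ 7^2 (base 7). Lift 8: 64. −1: 63.

64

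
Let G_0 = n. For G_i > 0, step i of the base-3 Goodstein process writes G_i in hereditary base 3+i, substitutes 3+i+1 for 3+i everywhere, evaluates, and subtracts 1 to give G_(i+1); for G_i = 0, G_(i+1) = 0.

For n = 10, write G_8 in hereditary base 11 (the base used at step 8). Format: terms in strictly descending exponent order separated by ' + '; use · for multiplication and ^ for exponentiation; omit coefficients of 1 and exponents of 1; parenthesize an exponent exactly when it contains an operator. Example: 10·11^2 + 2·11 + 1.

3·11 + 8

i=0: 10 = 3^2 + 1 (b=3); 3→4: 4^2 + 1 = 17; 17−1 = 16
i=1: 16 = 4^2 (b=4); 4→5: 5^2 = 25; 25−1 = 24
i=2: 24 = 4·5 + 4 (b=5); 5→6: 4·6 + 4 = 28; 28−1 = 27
i=3: 27 = 4·6 + 3 (b=6); 6→7: 4·7 + 3 = 31; 31−1 = 30
i=4: 30 = 4·7 + 2 (b=7); 7→8: 4·8 + 2 = 34; 34−1 = 33
i=5: 33 = 4·8 + 1 (b=8); 8→9: 4·9 + 1 = 37; 37−1 = 36
i=6: 36 = 4·9 (b=9); 9→10: 4·10 = 40; 40−1 = 39
i=7: 39 = 3·10 + 9 (b=10); 10→11: 3·11 + 9 = 42; 42−1 = 41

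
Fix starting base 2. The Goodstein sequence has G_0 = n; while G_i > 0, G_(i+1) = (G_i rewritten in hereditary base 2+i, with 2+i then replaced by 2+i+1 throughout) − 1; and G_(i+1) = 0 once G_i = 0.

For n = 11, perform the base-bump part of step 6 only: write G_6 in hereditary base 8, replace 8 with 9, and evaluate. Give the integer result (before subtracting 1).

11 —HB2→ 2^(2 + 1) + 2 + 1 —bump→ 3^(3 + 1) + 3 + 1 = 85 —(−1)→ 84
84 —HB3→ 3^(3 + 1) + 3 —bump→ 4^(4 + 1) + 4 = 1028 —(−1)→ 1027
1027 —HB4→ 4^(4 + 1) + 3 —bump→ 5^(5 + 1) + 3 = 15628 —(−1)→ 15627
15627 —HB5→ 5^(5 + 1) + 2 —bump→ 6^(6 + 1) + 2 = 279938 —(−1)→ 279937
279937 —HB6→ 6^(6 + 1) + 1 —bump→ 7^(7 + 1) + 1 = 5764802 —(−1)→ 5764801
5764801 —HB7→ 7^(7 + 1) —bump→ 8^(8 + 1) = 134217728 —(−1)→ 134217727
134217727 —HB8→ 7·8^8 + 7·8^7 + 7·8^6 + 7·8^5 + 7·8^4 + 7·8^3 + 7·8^2 + 7·8 + 7 —bump→ 7·9^9 + 7·9^7 + 7·9^6 + 7·9^5 + 7·9^4 + 7·9^3 + 7·9^2 + 7·9 + 7 = 2749609303 —(−1)→ 2749609302

2749609303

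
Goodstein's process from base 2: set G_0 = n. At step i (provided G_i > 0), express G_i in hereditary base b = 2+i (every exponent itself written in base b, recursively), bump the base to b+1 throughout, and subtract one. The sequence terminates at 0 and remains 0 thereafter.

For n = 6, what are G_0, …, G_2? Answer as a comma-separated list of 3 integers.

6, 29, 257

step 0: 6 = 2^2 + 2; sub 3 for 2: 3^3 + 3; = 30; G_1 = 30−1 = 29
step 1: 29 = 3^3 + 2; sub 4 for 3: 4^4 + 2; = 258; G_2 = 258−1 = 257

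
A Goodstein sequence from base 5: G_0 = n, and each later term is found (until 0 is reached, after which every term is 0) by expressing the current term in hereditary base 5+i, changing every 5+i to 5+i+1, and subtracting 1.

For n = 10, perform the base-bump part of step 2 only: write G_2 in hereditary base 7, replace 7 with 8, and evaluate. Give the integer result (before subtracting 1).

12

step 0: 10 = 2·5; sub 6 for 5: 2·6; = 12; G_1 = 12−1 = 11
step 1: 11 = 6 + 5; sub 7 for 6: 7 + 5; = 12; G_2 = 12−1 = 11
step 2: 11 = 7 + 4; sub 8 for 7: 8 + 4; = 12; G_3 = 12−1 = 11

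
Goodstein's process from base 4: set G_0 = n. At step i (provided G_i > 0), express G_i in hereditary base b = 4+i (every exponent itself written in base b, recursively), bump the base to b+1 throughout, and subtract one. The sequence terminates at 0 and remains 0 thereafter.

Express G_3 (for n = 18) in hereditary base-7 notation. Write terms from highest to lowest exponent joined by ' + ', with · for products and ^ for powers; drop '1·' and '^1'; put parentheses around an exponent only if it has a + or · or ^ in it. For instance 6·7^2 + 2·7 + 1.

6·7 + 6

(0) 18|_4 = 4^2 + 2 ↦ 5^2 + 2|_5 = 27 ⇒ 26
(1) 26|_5 = 5^2 + 1 ↦ 6^2 + 1|_6 = 37 ⇒ 36
(2) 36|_6 = 6^2 ↦ 7^2|_7 = 49 ⇒ 48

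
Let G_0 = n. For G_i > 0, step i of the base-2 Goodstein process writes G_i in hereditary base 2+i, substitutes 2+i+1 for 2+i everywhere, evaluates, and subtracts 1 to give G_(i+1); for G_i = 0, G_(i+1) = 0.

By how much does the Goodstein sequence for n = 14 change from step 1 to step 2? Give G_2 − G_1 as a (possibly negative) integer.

i=0: 14 = 2^(2 + 1) + 2^2 + 2 (b=2); 2→3: 3^(3 + 1) + 3^3 + 3 = 111; 111−1 = 110
i=1: 110 = 3^(3 + 1) + 3^3 + 2 (b=3); 3→4: 4^(4 + 1) + 4^4 + 2 = 1282; 1282−1 = 1281

1171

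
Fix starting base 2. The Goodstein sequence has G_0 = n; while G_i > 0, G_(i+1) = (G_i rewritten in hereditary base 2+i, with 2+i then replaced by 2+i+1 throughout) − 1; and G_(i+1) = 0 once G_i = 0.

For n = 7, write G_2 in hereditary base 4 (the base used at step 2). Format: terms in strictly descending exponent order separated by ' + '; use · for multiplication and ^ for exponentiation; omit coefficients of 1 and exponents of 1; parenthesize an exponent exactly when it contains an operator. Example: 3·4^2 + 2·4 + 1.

4^4 + 3

7 —HB2→ 2^2 + 2 + 1 —bump→ 3^3 + 3 + 1 = 31 —(−1)→ 30
30 —HB3→ 3^3 + 3 —bump→ 4^4 + 4 = 260 —(−1)→ 259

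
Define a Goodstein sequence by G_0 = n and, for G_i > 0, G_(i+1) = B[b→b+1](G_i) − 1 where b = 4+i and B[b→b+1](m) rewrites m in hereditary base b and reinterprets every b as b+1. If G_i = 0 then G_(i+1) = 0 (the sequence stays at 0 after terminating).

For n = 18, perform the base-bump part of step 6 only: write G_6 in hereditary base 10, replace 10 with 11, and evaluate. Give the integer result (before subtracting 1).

69

base 4: 18 = 4^2 + 2; at 5: 5^2 + 2 = 27; next = 26
base 5: 26 = 5^2 + 1; at 6: 6^2 + 1 = 37; next = 36
base 6: 36 = 6^2; at 7: 7^2 = 49; next = 48
base 7: 48 = 6·7 + 6; at 8: 6·8 + 6 = 54; next = 53
base 8: 53 = 6·8 + 5; at 9: 6·9 + 5 = 59; next = 58
base 9: 58 = 6·9 + 4; at 10: 6·10 + 4 = 64; next = 63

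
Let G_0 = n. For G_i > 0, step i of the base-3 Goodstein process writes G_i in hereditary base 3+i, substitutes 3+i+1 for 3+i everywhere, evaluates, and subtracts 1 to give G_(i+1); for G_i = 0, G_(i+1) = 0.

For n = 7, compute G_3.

9

G_0=7  [base 3] 2·3 + 1  →[3↦4]→  2·4 + 1 = 9  −1 ⇒ G_1=8
G_1=8  [base 4] 2·4  →[4↦5]→  2·5 = 10  −1 ⇒ G_2=9
G_2=9  [base 5] 5 + 4  →[5↦6]→  6 + 4 = 10  −1 ⇒ G_3=9
G_3=9  [base 6] 6 + 3  →[6↦7]→  7 + 3 = 10  −1 ⇒ G_4=9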